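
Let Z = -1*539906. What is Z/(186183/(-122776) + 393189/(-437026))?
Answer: 14484680281223728/64820492211 ≈ 2.2346e+5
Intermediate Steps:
Z = -539906
Z/(186183/(-122776) + 393189/(-437026)) = -539906/(186183/(-122776) + 393189/(-437026)) = -539906/(186183*(-1/122776) + 393189*(-1/437026)) = -539906/(-186183/122776 - 393189/437026) = -539906/(-64820492211/26828152088) = -539906*(-26828152088/64820492211) = 14484680281223728/64820492211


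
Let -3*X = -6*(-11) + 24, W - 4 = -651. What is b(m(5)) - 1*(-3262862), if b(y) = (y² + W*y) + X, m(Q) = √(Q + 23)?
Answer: 3262860 - 1294*√7 ≈ 3.2594e+6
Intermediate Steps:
W = -647 (W = 4 - 651 = -647)
X = -30 (X = -(-6*(-11) + 24)/3 = -(66 + 24)/3 = -⅓*90 = -30)
m(Q) = √(23 + Q)
b(y) = -30 + y² - 647*y (b(y) = (y² - 647*y) - 30 = -30 + y² - 647*y)
b(m(5)) - 1*(-3262862) = (-30 + (√(23 + 5))² - 647*√(23 + 5)) - 1*(-3262862) = (-30 + (√28)² - 1294*√7) + 3262862 = (-30 + (2*√7)² - 1294*√7) + 3262862 = (-30 + 28 - 1294*√7) + 3262862 = (-2 - 1294*√7) + 3262862 = 3262860 - 1294*√7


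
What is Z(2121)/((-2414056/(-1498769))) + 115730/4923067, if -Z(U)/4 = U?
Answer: -15649813929118063/2971139857438 ≈ -5267.3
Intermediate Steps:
Z(U) = -4*U
Z(2121)/((-2414056/(-1498769))) + 115730/4923067 = (-4*2121)/((-2414056/(-1498769))) + 115730/4923067 = -8484/((-2414056*(-1/1498769))) + 115730*(1/4923067) = -8484/2414056/1498769 + 115730/4923067 = -8484*1498769/2414056 + 115730/4923067 = -3178889049/603514 + 115730/4923067 = -15649813929118063/2971139857438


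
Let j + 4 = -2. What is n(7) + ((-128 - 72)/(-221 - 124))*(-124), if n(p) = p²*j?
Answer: -25246/69 ≈ -365.88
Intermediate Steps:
j = -6 (j = -4 - 2 = -6)
n(p) = -6*p² (n(p) = p²*(-6) = -6*p²)
n(7) + ((-128 - 72)/(-221 - 124))*(-124) = -6*7² + ((-128 - 72)/(-221 - 124))*(-124) = -6*49 - 200/(-345)*(-124) = -294 - 200*(-1/345)*(-124) = -294 + (40/69)*(-124) = -294 - 4960/69 = -25246/69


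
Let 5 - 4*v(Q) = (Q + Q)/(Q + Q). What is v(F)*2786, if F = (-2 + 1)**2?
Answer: 2786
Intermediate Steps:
F = 1 (F = (-1)**2 = 1)
v(Q) = 1 (v(Q) = 5/4 - (Q + Q)/(4*(Q + Q)) = 5/4 - 2*Q/(4*(2*Q)) = 5/4 - 2*Q*1/(2*Q)/4 = 5/4 - 1/4*1 = 5/4 - 1/4 = 1)
v(F)*2786 = 1*2786 = 2786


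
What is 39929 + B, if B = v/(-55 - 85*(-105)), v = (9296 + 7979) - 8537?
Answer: 177089484/4435 ≈ 39930.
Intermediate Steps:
v = 8738 (v = 17275 - 8537 = 8738)
B = 4369/4435 (B = 8738/(-55 - 85*(-105)) = 8738/(-55 + 8925) = 8738/8870 = 8738*(1/8870) = 4369/4435 ≈ 0.98512)
39929 + B = 39929 + 4369/4435 = 177089484/4435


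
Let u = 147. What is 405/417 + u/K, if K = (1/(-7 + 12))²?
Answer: 510960/139 ≈ 3676.0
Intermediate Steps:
K = 1/25 (K = (1/5)² = (⅕)² = 1/25 ≈ 0.040000)
405/417 + u/K = 405/417 + 147/(1/25) = 405*(1/417) + 147*25 = 135/139 + 3675 = 510960/139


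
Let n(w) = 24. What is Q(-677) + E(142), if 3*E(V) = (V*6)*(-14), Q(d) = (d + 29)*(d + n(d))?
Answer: 419168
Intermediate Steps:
Q(d) = (24 + d)*(29 + d) (Q(d) = (d + 29)*(d + 24) = (29 + d)*(24 + d) = (24 + d)*(29 + d))
E(V) = -28*V (E(V) = ((V*6)*(-14))/3 = ((6*V)*(-14))/3 = (-84*V)/3 = -28*V)
Q(-677) + E(142) = (696 + (-677)² + 53*(-677)) - 28*142 = (696 + 458329 - 35881) - 3976 = 423144 - 3976 = 419168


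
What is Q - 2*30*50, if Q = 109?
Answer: -2891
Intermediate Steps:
Q - 2*30*50 = 109 - 2*30*50 = 109 - 60*50 = 109 - 3000 = -2891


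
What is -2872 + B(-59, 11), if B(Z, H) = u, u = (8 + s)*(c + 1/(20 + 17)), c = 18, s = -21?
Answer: -114935/37 ≈ -3106.4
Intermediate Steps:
u = -8671/37 (u = (8 - 21)*(18 + 1/(20 + 17)) = -13*(18 + 1/37) = -13*667/37 = -8671/37 ≈ -234.35)
B(Z, H) = -8671/37
-2872 + B(-59, 11) = -2872 - 8671/37 = -114935/37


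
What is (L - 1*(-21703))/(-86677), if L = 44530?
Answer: -66233/86677 ≈ -0.76414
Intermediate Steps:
(L - 1*(-21703))/(-86677) = (44530 - 1*(-21703))/(-86677) = (44530 + 21703)*(-1/86677) = 66233*(-1/86677) = -66233/86677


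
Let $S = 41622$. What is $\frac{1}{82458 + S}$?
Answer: $\frac{1}{124080} \approx 8.0593 \cdot 10^{-6}$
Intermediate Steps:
$\frac{1}{82458 + S} = \frac{1}{82458 + 41622} = \frac{1}{124080}$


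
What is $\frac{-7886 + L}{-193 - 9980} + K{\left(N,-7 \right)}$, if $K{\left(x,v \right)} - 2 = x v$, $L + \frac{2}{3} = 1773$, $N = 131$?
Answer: $- \frac{27906544}{30519} \approx -914.4$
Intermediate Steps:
$L = \frac{5317}{3}$ ($L = - \frac{2}{3} + 1773 = \frac{5317}{3} \approx 1772.3$)
$K{\left(x,v \right)} = 2 + v x$ ($K{\left(x,v \right)} = 2 + x v = 2 + v x$)
$\frac{-7886 + L}{-193 - 9980} + K{\left(N,-7 \right)} = \frac{-7886 + \frac{5317}{3}}{-193 - 9980} + \left(2 - 917\right) = - \frac{18341}{3 \left(-10173\right)} + \left(2 - 917\right) = \left(- \frac{18341}{3}\right) \left(- \frac{1}{10173}\right) - 915 = \frac{18341}{30519} - 915 = - \frac{27906544}{30519}$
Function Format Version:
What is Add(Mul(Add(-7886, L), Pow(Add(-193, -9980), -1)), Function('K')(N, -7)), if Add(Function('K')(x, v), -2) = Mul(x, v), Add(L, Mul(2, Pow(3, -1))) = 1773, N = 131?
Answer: Rational(-27906544, 30519) ≈ -914.40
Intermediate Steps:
L = Rational(5317, 3) (L = Add(Rational(-2, 3), 1773) = Rational(5317, 3) ≈ 1772.3)
Function('K')(x, v) = Add(2, Mul(v, x)) (Function('K')(x, v) = Add(2, Mul(x, v)) = Add(2, Mul(v, x)))
Add(Mul(Add(-7886, L), Pow(Add(-193, -9980), -1)), Function('K')(N, -7)) = Add(Mul(Add(-7886, Rational(5317, 3)), Pow(Add(-193, -9980), -1)), Add(2, Mul(-7, 131))) = Add(Mul(Rational(-18341, 3), Pow(-10173, -1)), Add(2, -917)) = Add(Mul(Rational(-18341, 3), Rational(-1, 10173)), -915) = Add(Rational(18341, 30519), -915) = Rational(-27906544, 30519)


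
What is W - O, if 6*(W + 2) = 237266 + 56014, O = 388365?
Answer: -339487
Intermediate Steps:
W = 48878 (W = -2 + (237266 + 56014)/6 = -2 + (⅙)*293280 = -2 + 48880 = 48878)
W - O = 48878 - 1*388365 = 48878 - 388365 = -339487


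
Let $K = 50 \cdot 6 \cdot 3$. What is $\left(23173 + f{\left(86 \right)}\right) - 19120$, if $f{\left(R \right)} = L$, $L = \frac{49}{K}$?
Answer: $\frac{3647749}{900} \approx 4053.1$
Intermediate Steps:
$K = 900$ ($K = 50 \cdot 18 = 900$)
$L = \frac{49}{900} \approx 0.054444$
$f{\left(R \right)} = \frac{49}{900}$
$\left(23173 + f{\left(86 \right)}\right) - 19120 = \left(23173 + \frac{49}{900}\right) - 19120 = \frac{20855749}{900} - 19120 = \frac{3647749}{900}$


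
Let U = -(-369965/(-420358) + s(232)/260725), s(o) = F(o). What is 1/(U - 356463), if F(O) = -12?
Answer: -109597839550/39067671133591979 ≈ -2.8053e-6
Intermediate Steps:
s(o) = -12
U = -96454080329/109597839550 (U = -(-369965/(-420358) - 12/260725) = -(-369965*(-1/420358) - 12*1/260725) = -(369965/420358 - 12/260725) = -1*96454080329/109597839550 = -96454080329/109597839550 ≈ -0.88007)
1/(U - 356463) = 1/(-96454080329/109597839550 - 356463) = 1/(-39067671133591979/109597839550) = -109597839550/39067671133591979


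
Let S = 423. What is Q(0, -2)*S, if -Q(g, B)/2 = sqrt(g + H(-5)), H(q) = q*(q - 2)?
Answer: -846*sqrt(35) ≈ -5005.0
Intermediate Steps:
H(q) = q*(-2 + q)
Q(g, B) = -2*sqrt(35 + g) (Q(g, B) = -2*sqrt(g - 5*(-2 - 5)) = -2*sqrt(g - 5*(-7)) = -2*sqrt(g + 35) = -2*sqrt(35 + g))
Q(0, -2)*S = -2*sqrt(35 + 0)*423 = -2*sqrt(35)*423 = -846*sqrt(35)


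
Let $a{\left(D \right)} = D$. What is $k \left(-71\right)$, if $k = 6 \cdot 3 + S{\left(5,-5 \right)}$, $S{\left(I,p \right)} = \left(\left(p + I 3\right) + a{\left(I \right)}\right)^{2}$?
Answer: $-17253$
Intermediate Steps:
$S{\left(I,p \right)} = \left(p + 4 I\right)^{2}$ ($S{\left(I,p \right)} = \left(\left(p + I 3\right) + I\right)^{2} = \left(\left(p + 3 I\right) + I\right)^{2} = \left(p + 4 I\right)^{2}$)
$k = 243$ ($k = 6 \cdot 3 + \left(-5 + 4 \cdot 5\right)^{2} = 18 + \left(-5 + 20\right)^{2} = 18 + 15^{2} = 18 + 225 = 243$)
$k \left(-71\right) = 243 \left(-71\right) = -17253$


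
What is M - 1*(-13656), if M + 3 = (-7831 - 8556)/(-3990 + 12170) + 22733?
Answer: 297621093/8180 ≈ 36384.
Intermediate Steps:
M = 185915013/8180 (M = -3 + ((-7831 - 8556)/(-3990 + 12170) + 22733) = -3 + (-16387/8180 + 22733) = -3 + 185939553/8180 = 185915013/8180 ≈ 22728.)
M - 1*(-13656) = 185915013/8180 - 1*(-13656) = 185915013/8180 + 13656 = 297621093/8180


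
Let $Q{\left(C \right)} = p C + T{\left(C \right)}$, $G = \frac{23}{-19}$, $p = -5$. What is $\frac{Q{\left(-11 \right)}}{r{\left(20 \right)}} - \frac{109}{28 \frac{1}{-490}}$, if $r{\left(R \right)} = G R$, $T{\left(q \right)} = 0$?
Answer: $\frac{175281}{92} \approx 1905.2$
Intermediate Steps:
$G = - \frac{23}{19}$ ($G = 23 \left(- \frac{1}{19}\right) = - \frac{23}{19} \approx -1.2105$)
$Q{\left(C \right)} = - 5 C$ ($Q{\left(C \right)} = - 5 C + 0 = - 5 C$)
$r{\left(R \right)} = - \frac{23 R}{19}$
$\frac{Q{\left(-11 \right)}}{r{\left(20 \right)}} - \frac{109}{28 \frac{1}{-490}} = \frac{\left(-5\right) \left(-11\right)}{\left(- \frac{23}{19}\right) 20} - \frac{109}{28 \frac{1}{-490}} = \frac{55}{- \frac{460}{19}} - \frac{109}{28 \left(- \frac{1}{490}\right)} = 55 \left(- \frac{19}{460}\right) - \frac{109}{- \frac{2}{35}} = - \frac{209}{92} - - \frac{3815}{2} = - \frac{209}{92} + \frac{3815}{2} = \frac{175281}{92}$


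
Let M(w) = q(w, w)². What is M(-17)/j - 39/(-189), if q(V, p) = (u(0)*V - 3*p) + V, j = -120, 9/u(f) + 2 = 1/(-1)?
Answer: -30241/504 ≈ -60.002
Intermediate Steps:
u(f) = -3 (u(f) = 9/(-2 + 1/(-1)) = 9/(-2 - 1) = 9/(-3) = 9*(-⅓) = -3)
q(V, p) = -3*p - 2*V (q(V, p) = (-3*V - 3*p) + V = -3*p - 2*V)
M(w) = 25*w² (M(w) = (-3*w - 2*w)² = (-5*w)² = 25*w²)
M(-17)/j - 39/(-189) = (25*(-17)²)/(-120) - 39/(-189) = (25*289)*(-1/120) - 39*(-1/189) = 7225*(-1/120) + 13/63 = -1445/24 + 13/63 = -30241/504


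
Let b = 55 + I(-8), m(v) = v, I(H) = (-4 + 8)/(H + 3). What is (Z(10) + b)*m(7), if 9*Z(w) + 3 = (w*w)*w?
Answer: 51968/45 ≈ 1154.8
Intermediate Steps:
I(H) = 4/(3 + H)
Z(w) = -⅓ + w³/9 (Z(w) = -⅓ + ((w*w)*w)/9 = -⅓ + (w²*w)/9 = -⅓ + w³/9)
b = 271/5 (b = 55 + 4/(3 - 8) = 55 + 4/(-5) = 55 + 4*(-⅕) = 55 - ⅘ = 271/5 ≈ 54.200)
(Z(10) + b)*m(7) = ((-⅓ + (⅑)*10³) + 271/5)*7 = ((-⅓ + (⅑)*1000) + 271/5)*7 = ((-⅓ + 1000/9) + 271/5)*7 = (997/9 + 271/5)*7 = (7424/45)*7 = 51968/45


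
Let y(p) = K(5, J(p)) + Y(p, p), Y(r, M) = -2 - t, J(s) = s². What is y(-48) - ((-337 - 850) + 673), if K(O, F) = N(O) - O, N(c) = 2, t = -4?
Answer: 513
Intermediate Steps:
Y(r, M) = 2 (Y(r, M) = -2 - 1*(-4) = -2 + 4 = 2)
K(O, F) = 2 - O
y(p) = -1 (y(p) = (2 - 1*5) + 2 = (2 - 5) + 2 = -3 + 2 = -1)
y(-48) - ((-337 - 850) + 673) = -1 - ((-337 - 850) + 673) = -1 - (-1187 + 673) = -1 - 1*(-514) = -1 + 514 = 513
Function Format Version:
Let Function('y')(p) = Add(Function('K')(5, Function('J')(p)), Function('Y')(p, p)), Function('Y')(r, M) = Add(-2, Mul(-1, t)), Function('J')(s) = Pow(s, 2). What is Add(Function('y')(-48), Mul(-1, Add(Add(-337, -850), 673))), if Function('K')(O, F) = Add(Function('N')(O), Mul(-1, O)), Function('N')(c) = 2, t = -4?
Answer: 513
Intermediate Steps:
Function('Y')(r, M) = 2 (Function('Y')(r, M) = Add(-2, Mul(-1, -4)) = Add(-2, 4) = 2)
Function('K')(O, F) = Add(2, Mul(-1, O))
Function('y')(p) = -1 (Function('y')(p) = Add(Add(2, Mul(-1, 5)), 2) = Add(Add(2, -5), 2) = Add(-3, 2) = -1)
Add(Function('y')(-48), Mul(-1, Add(Add(-337, -850), 673))) = Add(-1, Mul(-1, Add(Add(-337, -850), 673))) = Add(-1, Mul(-1, Add(-1187, 673))) = Add(-1, Mul(-1, -514)) = Add(-1, 514) = 513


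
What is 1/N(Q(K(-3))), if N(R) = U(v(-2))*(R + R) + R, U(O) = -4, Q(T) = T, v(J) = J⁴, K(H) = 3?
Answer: -1/21 ≈ -0.047619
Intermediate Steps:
N(R) = -7*R (N(R) = -4*(R + R) + R = -8*R + R = -7*R)
1/N(Q(K(-3))) = 1/(-7*3) = 1/(-21) = -1/21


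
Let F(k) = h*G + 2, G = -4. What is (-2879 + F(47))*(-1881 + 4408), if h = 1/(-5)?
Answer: -36340787/5 ≈ -7.2682e+6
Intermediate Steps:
h = -⅕ ≈ -0.20000
F(k) = 14/5 (F(k) = -⅕*(-4) + 2 = ⅘ + 2 = 14/5)
(-2879 + F(47))*(-1881 + 4408) = (-2879 + 14/5)*(-1881 + 4408) = -14381/5*2527 = -36340787/5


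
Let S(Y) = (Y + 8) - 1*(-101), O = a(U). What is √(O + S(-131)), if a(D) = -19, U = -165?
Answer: I*√41 ≈ 6.4031*I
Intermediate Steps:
O = -19
S(Y) = 109 + Y (S(Y) = (8 + Y) + 101 = 109 + Y)
√(O + S(-131)) = √(-19 + (109 - 131)) = √(-19 - 22) = √(-41) = I*√41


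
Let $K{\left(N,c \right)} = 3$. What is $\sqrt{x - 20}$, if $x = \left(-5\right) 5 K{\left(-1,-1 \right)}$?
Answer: $i \sqrt{95} \approx 9.7468 i$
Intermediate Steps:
$x = -75$ ($x = \left(-5\right) 5 \cdot 3 = \left(-25\right) 3 = -75$)
$\sqrt{x - 20} = \sqrt{-75 - 20} = \sqrt{-95} = i \sqrt{95}$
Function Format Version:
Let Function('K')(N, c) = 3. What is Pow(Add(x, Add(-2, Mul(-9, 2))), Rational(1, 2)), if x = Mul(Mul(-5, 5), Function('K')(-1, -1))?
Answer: Mul(I, Pow(95, Rational(1, 2))) ≈ Mul(9.7468, I)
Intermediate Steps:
x = -75 (x = Mul(Mul(-5, 5), 3) = Mul(-25, 3) = -75)
Pow(Add(x, Add(-2, Mul(-9, 2))), Rational(1, 2)) = Pow(Add(-75, Add(-2, Mul(-9, 2))), Rational(1, 2)) = Pow(Add(-75, Add(-2, -18)), Rational(1, 2)) = Pow(Add(-75, -20), Rational(1, 2)) = Pow(-95, Rational(1, 2)) = Mul(I, Pow(95, Rational(1, 2)))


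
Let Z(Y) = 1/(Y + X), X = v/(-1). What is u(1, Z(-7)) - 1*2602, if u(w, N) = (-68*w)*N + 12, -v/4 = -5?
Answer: -69862/27 ≈ -2587.5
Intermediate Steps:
v = 20 (v = -4*(-5) = 20)
X = -20 (X = 20/(-1) = 20*(-1) = -20)
Z(Y) = 1/(-20 + Y) (Z(Y) = 1/(Y - 20) = 1/(-20 + Y))
u(w, N) = 12 - 68*N*w (u(w, N) = -68*N*w + 12 = 12 - 68*N*w)
u(1, Z(-7)) - 1*2602 = (12 - 68*1/(-20 - 7)) - 1*2602 = (12 - 68*1/(-27)) - 2602 = (12 - 68*(-1/27)*1) - 2602 = (12 + 68/27) - 2602 = 392/27 - 2602 = -69862/27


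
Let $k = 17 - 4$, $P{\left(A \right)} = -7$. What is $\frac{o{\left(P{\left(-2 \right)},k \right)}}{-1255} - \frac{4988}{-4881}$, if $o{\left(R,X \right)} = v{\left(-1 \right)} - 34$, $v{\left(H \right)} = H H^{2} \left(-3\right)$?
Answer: $\frac{6411251}{6125655} \approx 1.0466$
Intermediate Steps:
$k = 13$
$v{\left(H \right)} = - 3 H^{3}$ ($v{\left(H \right)} = H^{3} \left(-3\right) = - 3 H^{3}$)
$o{\left(R,X \right)} = -31$ ($o{\left(R,X \right)} = - 3 \left(-1\right)^{3} - 34 = \left(-3\right) \left(-1\right) - 34 = 3 - 34 = -31$)
$\frac{o{\left(P{\left(-2 \right)},k \right)}}{-1255} - \frac{4988}{-4881} = - \frac{31}{-1255} - \frac{4988}{-4881} = \left(-31\right) \left(- \frac{1}{1255}\right) - - \frac{4988}{4881} = \frac{31}{1255} + \frac{4988}{4881} = \frac{6411251}{6125655}$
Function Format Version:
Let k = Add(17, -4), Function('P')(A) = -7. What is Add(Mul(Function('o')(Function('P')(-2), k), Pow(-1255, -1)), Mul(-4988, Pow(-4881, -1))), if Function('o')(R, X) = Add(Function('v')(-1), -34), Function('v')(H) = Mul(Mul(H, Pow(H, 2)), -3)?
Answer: Rational(6411251, 6125655) ≈ 1.0466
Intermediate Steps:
k = 13
Function('v')(H) = Mul(-3, Pow(H, 3)) (Function('v')(H) = Mul(Pow(H, 3), -3) = Mul(-3, Pow(H, 3)))
Function('o')(R, X) = -31 (Function('o')(R, X) = Add(Mul(-3, Pow(-1, 3)), -34) = Add(Mul(-3, -1), -34) = Add(3, -34) = -31)
Add(Mul(Function('o')(Function('P')(-2), k), Pow(-1255, -1)), Mul(-4988, Pow(-4881, -1))) = Add(Mul(-31, Pow(-1255, -1)), Mul(-4988, Pow(-4881, -1))) = Add(Mul(-31, Rational(-1, 1255)), Mul(-4988, Rational(-1, 4881))) = Add(Rational(31, 1255), Rational(4988, 4881)) = Rational(6411251, 6125655)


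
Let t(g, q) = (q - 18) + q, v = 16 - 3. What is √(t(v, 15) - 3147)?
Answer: I*√3135 ≈ 55.991*I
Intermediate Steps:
v = 13
t(g, q) = -18 + 2*q (t(g, q) = (-18 + q) + q = -18 + 2*q)
√(t(v, 15) - 3147) = √((-18 + 2*15) - 3147) = √((-18 + 30) - 3147) = √(12 - 3147) = √(-3135) = I*√3135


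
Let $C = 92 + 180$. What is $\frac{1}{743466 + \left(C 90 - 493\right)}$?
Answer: $\frac{1}{767453} \approx 1.303 \cdot 10^{-6}$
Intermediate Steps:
$C = 272$
$\frac{1}{743466 + \left(C 90 - 493\right)} = \frac{1}{743466 + \left(272 \cdot 90 - 493\right)} = \frac{1}{743466 + \left(24480 - 493\right)} = \frac{1}{743466 + 23987} = \frac{1}{767453}$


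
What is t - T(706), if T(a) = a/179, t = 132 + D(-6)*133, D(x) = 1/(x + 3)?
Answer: 44959/537 ≈ 83.723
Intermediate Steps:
D(x) = 1/(3 + x)
t = 263/3 (t = 132 + 133/(3 - 6) = 132 + 133/(-3) = 132 - ⅓*133 = 132 - 133/3 = 263/3 ≈ 87.667)
T(a) = a/179 (T(a) = a*(1/179) = a/179)
t - T(706) = 263/3 - 706/179 = 44959/537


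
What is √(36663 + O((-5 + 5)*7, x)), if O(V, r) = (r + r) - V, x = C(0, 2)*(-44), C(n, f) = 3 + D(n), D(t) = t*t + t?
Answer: √36399 ≈ 190.79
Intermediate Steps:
D(t) = t + t² (D(t) = t² + t = t + t²)
C(n, f) = 3 + n*(1 + n)
x = -132 (x = (3 + 0*(1 + 0))*(-44) = (3 + 0*1)*(-44) = (3 + 0)*(-44) = 3*(-44) = -132)
O(V, r) = -V + 2*r (O(V, r) = 2*r - V = -V + 2*r)
√(36663 + O((-5 + 5)*7, x)) = √(36663 + (-(-5 + 5)*7 + 2*(-132))) = √(36663 + (-0*7 - 264)) = √(36663 + (-1*0 - 264)) = √(36663 + (0 - 264)) = √(36663 - 264) = √36399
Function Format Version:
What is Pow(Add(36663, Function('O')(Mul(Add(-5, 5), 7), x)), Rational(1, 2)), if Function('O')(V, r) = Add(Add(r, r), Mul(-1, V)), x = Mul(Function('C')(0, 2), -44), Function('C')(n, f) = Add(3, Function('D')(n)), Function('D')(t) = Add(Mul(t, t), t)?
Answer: Pow(36399, Rational(1, 2)) ≈ 190.79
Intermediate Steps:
Function('D')(t) = Add(t, Pow(t, 2)) (Function('D')(t) = Add(Pow(t, 2), t) = Add(t, Pow(t, 2)))
Function('C')(n, f) = Add(3, Mul(n, Add(1, n)))
x = -132 (x = Mul(Add(3, Mul(0, Add(1, 0))), -44) = Mul(Add(3, Mul(0, 1)), -44) = Mul(Add(3, 0), -44) = Mul(3, -44) = -132)
Function('O')(V, r) = Add(Mul(-1, V), Mul(2, r)) (Function('O')(V, r) = Add(Mul(2, r), Mul(-1, V)) = Add(Mul(-1, V), Mul(2, r)))
Pow(Add(36663, Function('O')(Mul(Add(-5, 5), 7), x)), Rational(1, 2)) = Pow(Add(36663, Add(Mul(-1, Mul(Add(-5, 5), 7)), Mul(2, -132))), Rational(1, 2)) = Pow(Add(36663, Add(Mul(-1, Mul(0, 7)), -264)), Rational(1, 2)) = Pow(Add(36663, Add(Mul(-1, 0), -264)), Rational(1, 2)) = Pow(Add(36663, Add(0, -264)), Rational(1, 2)) = Pow(Add(36663, -264), Rational(1, 2)) = Pow(36399, Rational(1, 2))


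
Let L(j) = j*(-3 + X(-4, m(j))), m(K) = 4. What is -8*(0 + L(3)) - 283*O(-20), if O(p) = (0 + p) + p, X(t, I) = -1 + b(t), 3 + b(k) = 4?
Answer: 11392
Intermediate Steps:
b(k) = 1 (b(k) = -3 + 4 = 1)
X(t, I) = 0 (X(t, I) = -1 + 1 = 0)
L(j) = -3*j (L(j) = j*(-3 + 0) = j*(-3) = -3*j)
O(p) = 2*p (O(p) = p + p = 2*p)
-8*(0 + L(3)) - 283*O(-20) = -8*(0 - 3*3) - 566*(-20) = -8*(0 - 9) - 283*(-40) = -8*(-9) + 11320 = 72 + 11320 = 11392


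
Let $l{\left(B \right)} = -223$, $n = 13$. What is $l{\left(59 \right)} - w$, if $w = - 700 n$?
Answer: $8877$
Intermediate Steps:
$w = -9100$ ($w = \left(-700\right) 13 = -9100$)
$l{\left(59 \right)} - w = -223 - -9100 = -223 + 9100 = 8877$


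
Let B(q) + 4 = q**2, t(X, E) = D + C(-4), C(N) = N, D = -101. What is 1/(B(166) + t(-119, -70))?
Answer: 1/27447 ≈ 3.6434e-5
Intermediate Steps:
t(X, E) = -105 (t(X, E) = -101 - 4 = -105)
B(q) = -4 + q**2
1/(B(166) + t(-119, -70)) = 1/((-4 + 166**2) - 105) = 1/((-4 + 27556) - 105) = 1/(27552 - 105) = 1/27447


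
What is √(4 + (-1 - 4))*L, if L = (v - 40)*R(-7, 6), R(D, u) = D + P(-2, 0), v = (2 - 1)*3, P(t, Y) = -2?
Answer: 333*I ≈ 333.0*I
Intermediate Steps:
v = 3 (v = 1*3 = 3)
R(D, u) = -2 + D (R(D, u) = D - 2 = -2 + D)
L = 333 (L = (3 - 40)*(-2 - 7) = -37*(-9) = 333)
√(4 + (-1 - 4))*L = √(4 + (-1 - 4))*333 = √(4 - 5)*333 = √(-1)*333 = I*333 = 333*I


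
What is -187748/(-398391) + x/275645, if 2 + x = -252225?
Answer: -48733169297/109814487195 ≈ -0.44378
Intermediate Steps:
x = -252227 (x = -2 - 252225 = -252227)
-187748/(-398391) + x/275645 = -187748/(-398391) - 252227/275645 = -187748*(-1/398391) - 252227*1/275645 = 187748/398391 - 252227/275645 = -48733169297/109814487195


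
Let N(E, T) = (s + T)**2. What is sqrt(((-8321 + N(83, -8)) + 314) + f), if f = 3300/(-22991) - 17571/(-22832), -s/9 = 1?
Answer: I*sqrt(132908634746097629735)/131232628 ≈ 87.849*I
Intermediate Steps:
s = -9 (s = -9*1 = -9)
f = 328629261/524930512 (f = 3300*(-1/22991) - 17571*(-1/22832) = -3300/22991 + 17571/22832 = 328629261/524930512 ≈ 0.62604)
N(E, T) = (-9 + T)**2
sqrt(((-8321 + N(83, -8)) + 314) + f) = sqrt(((-8321 + (-9 - 8)**2) + 314) + 328629261/524930512) = sqrt(((-8321 + (-17)**2) + 314) + 328629261/524930512) = sqrt(((-8321 + 289) + 314) + 328629261/524930512) = sqrt((-8032 + 314) + 328629261/524930512) = sqrt(-7718 + 328629261/524930512) = sqrt(-4051085062355/524930512) = I*sqrt(132908634746097629735)/131232628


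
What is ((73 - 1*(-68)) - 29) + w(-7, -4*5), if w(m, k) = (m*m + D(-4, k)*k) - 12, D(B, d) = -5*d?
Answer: -1851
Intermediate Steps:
w(m, k) = -12 + m**2 - 5*k**2 (w(m, k) = (m*m + (-5*k)*k) - 12 = (m**2 - 5*k**2) - 12 = -12 + m**2 - 5*k**2)
((73 - 1*(-68)) - 29) + w(-7, -4*5) = ((73 - 1*(-68)) - 29) + (-12 + (-7)**2 - 5*(-4*5)**2) = ((73 + 68) - 29) + (-12 + 49 - 5*(-20)**2) = (141 - 29) + (-12 + 49 - 5*400) = 112 + (-12 + 49 - 2000) = 112 - 1963 = -1851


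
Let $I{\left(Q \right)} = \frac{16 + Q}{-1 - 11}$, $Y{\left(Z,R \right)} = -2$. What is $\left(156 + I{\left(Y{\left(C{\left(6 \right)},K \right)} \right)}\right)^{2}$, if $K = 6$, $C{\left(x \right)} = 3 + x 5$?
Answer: $\frac{863041}{36} \approx 23973.0$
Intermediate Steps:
$C{\left(x \right)} = 3 + 5 x$
$I{\left(Q \right)} = - \frac{4}{3} - \frac{Q}{12}$ ($I{\left(Q \right)} = \frac{16 + Q}{-12} = \left(16 + Q\right) \left(- \frac{1}{12}\right) = - \frac{4}{3} - \frac{Q}{12}$)
$\left(156 + I{\left(Y{\left(C{\left(6 \right)},K \right)} \right)}\right)^{2} = \left(156 - \frac{7}{6}\right)^{2} = \left(\frac{929}{6}\right)^{2} = \frac{863041}{36}$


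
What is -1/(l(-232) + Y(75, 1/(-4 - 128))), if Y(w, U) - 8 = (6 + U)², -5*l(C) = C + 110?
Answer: -87120/5951093 ≈ -0.014639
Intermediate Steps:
l(C) = -22 - C/5 (l(C) = -(C + 110)/5 = -(110 + C)/5 = -22 - C/5)
Y(w, U) = 8 + (6 + U)²
-1/(l(-232) + Y(75, 1/(-4 - 128))) = -1/((-22 - ⅕*(-232)) + (8 + (6 + 1/(-4 - 128))²)) = -1/((-22 + 232/5) + (8 + (6 + 1/(-132))²)) = -1/(122/5 + (8 + (6 - 1/132)²)) = -1/(122/5 + (8 + (791/132)²)) = -1/(122/5 + (8 + 625681/17424)) = -1/(122/5 + 765073/17424) = -1/5951093/87120 = -1*87120/5951093 = -87120/5951093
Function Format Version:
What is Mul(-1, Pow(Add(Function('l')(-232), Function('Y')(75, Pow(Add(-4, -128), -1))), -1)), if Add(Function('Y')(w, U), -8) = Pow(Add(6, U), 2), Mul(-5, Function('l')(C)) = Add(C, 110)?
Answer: Rational(-87120, 5951093) ≈ -0.014639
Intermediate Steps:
Function('l')(C) = Add(-22, Mul(Rational(-1, 5), C)) (Function('l')(C) = Mul(Rational(-1, 5), Add(C, 110)) = Mul(Rational(-1, 5), Add(110, C)) = Add(-22, Mul(Rational(-1, 5), C)))
Function('Y')(w, U) = Add(8, Pow(Add(6, U), 2))
Mul(-1, Pow(Add(Function('l')(-232), Function('Y')(75, Pow(Add(-4, -128), -1))), -1)) = Mul(-1, Pow(Add(Add(-22, Mul(Rational(-1, 5), -232)), Add(8, Pow(Add(6, Pow(Add(-4, -128), -1)), 2))), -1)) = Mul(-1, Pow(Add(Add(-22, Rational(232, 5)), Add(8, Pow(Add(6, Pow(-132, -1)), 2))), -1)) = Mul(-1, Pow(Add(Rational(122, 5), Add(8, Pow(Add(6, Rational(-1, 132)), 2))), -1)) = Mul(-1, Pow(Add(Rational(122, 5), Add(8, Pow(Rational(791, 132), 2))), -1)) = Mul(-1, Pow(Add(Rational(122, 5), Add(8, Rational(625681, 17424))), -1)) = Mul(-1, Pow(Add(Rational(122, 5), Rational(765073, 17424)), -1)) = Mul(-1, Pow(Rational(5951093, 87120), -1)) = Mul(-1, Rational(87120, 5951093)) = Rational(-87120, 5951093)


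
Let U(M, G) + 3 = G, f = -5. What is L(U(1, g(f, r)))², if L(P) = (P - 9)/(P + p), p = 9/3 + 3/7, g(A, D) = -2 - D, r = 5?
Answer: 17689/2116 ≈ 8.3596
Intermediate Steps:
U(M, G) = -3 + G
p = 24/7 (p = 9*(⅓) + 3*(⅐) = 3 + 3/7 = 24/7 ≈ 3.4286)
L(P) = (-9 + P)/(24/7 + P) (L(P) = (P - 9)/(P + 24/7) = (-9 + P)/(24/7 + P))
L(U(1, g(f, r)))² = (7*(-9 + (-3 + (-2 - 1*5)))/(24 + 7*(-3 + (-2 - 1*5))))² = (7*(-9 + (-3 + (-2 - 5)))/(24 + 7*(-3 + (-2 - 5))))² = (7*(-9 + (-3 - 7))/(24 + 7*(-3 - 7)))² = (7*(-9 - 10)/(24 + 7*(-10)))² = (7*(-19)/(24 - 70))² = (7*(-19)/(-46))² = (7*(-1/46)*(-19))² = (133/46)² = 17689/2116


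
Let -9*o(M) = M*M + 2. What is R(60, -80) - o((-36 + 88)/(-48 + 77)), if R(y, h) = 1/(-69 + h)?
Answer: 215315/375927 ≈ 0.57276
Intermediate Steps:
o(M) = -2/9 - M²/9 (o(M) = -(M*M + 2)/9 = -(M² + 2)/9 = -(2 + M²)/9 = -2/9 - M²/9)
R(60, -80) - o((-36 + 88)/(-48 + 77)) = 1/(-69 - 80) - (-2/9 - (-36 + 88)²/(-48 + 77)²/9) = 1/(-149) - (-2/9 - (52/29)²/9) = -1/149 - (-2/9 - (52*(1/29))²/9) = -1/149 - (-2/9 - (52/29)²/9) = -1/149 - (-2/9 - ⅑*2704/841) = -1/149 - (-2/9 - 2704/7569) = -1/149 - 1*(-1462/2523) = -1/149 + 1462/2523 = 215315/375927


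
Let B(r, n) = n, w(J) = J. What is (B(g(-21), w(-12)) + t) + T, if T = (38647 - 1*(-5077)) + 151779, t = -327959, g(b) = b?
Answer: -132468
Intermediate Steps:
T = 195503 (T = (38647 + 5077) + 151779 = 43724 + 151779 = 195503)
(B(g(-21), w(-12)) + t) + T = (-12 - 327959) + 195503 = -327971 + 195503 = -132468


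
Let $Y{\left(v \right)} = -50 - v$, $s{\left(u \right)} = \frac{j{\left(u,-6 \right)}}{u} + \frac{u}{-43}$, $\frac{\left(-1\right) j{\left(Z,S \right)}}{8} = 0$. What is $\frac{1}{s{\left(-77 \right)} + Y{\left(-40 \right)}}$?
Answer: $- \frac{43}{353} \approx -0.12181$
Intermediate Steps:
$j{\left(Z,S \right)} = 0$ ($j{\left(Z,S \right)} = \left(-8\right) 0 = 0$)
$s{\left(u \right)} = - \frac{u}{43}$ ($s{\left(u \right)} = \frac{0}{u} + \frac{u}{-43} = 0 + u \left(- \frac{1}{43}\right) = 0 - \frac{u}{43} = - \frac{u}{43}$)
$\frac{1}{s{\left(-77 \right)} + Y{\left(-40 \right)}} = \frac{1}{\left(- \frac{1}{43}\right) \left(-77\right) - 10} = \frac{1}{\frac{77}{43} + \left(-50 + 40\right)} = \frac{1}{\frac{77}{43} - 10} = \frac{1}{- \frac{353}{43}} = - \frac{43}{353}$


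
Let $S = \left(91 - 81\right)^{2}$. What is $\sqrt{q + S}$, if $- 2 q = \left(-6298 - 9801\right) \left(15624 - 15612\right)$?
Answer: $\sqrt{96694} \approx 310.96$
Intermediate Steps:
$S = 100$ ($S = 10^{2} = 100$)
$q = 96594$ ($q = - \frac{\left(-6298 - 9801\right) \left(15624 - 15612\right)}{2} = - \frac{\left(-16099\right) 12}{2} = \left(- \frac{1}{2}\right) \left(-193188\right) = 96594$)
$\sqrt{q + S} = \sqrt{96594 + 100} = \sqrt{96694}$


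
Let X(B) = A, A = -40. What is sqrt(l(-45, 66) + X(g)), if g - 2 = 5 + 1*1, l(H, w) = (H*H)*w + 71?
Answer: sqrt(133681) ≈ 365.62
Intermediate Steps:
l(H, w) = 71 + w*H**2 (l(H, w) = H**2*w + 71 = w*H**2 + 71 = 71 + w*H**2)
g = 8 (g = 2 + (5 + 1*1) = 2 + (5 + 1) = 2 + 6 = 8)
X(B) = -40
sqrt(l(-45, 66) + X(g)) = sqrt((71 + 66*(-45)**2) - 40) = sqrt((71 + 66*2025) - 40) = sqrt((71 + 133650) - 40) = sqrt(133721 - 40) = sqrt(133681)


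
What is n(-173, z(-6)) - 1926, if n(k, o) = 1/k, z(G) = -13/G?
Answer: -333199/173 ≈ -1926.0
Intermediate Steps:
n(-173, z(-6)) - 1926 = 1/(-173) - 1926 = -1/173 - 1926 = -333199/173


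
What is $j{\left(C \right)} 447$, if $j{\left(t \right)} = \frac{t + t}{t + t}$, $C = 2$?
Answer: $447$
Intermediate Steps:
$j{\left(t \right)} = 1$ ($j{\left(t \right)} = \frac{2 t}{2 t} = 2 t \frac{1}{2 t} = 1$)
$j{\left(C \right)} 447 = 1 \cdot 447 = 447$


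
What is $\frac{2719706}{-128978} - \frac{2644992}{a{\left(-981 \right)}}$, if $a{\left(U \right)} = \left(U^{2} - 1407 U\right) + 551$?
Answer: $- \frac{3356951881775}{151109270531} \approx -22.215$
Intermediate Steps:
$a{\left(U \right)} = 551 + U^{2} - 1407 U$
$\frac{2719706}{-128978} - \frac{2644992}{a{\left(-981 \right)}} = \frac{2719706}{-128978} - \frac{2644992}{551 + \left(-981\right)^{2} - -1380267} = 2719706 \left(- \frac{1}{128978}\right) - \frac{2644992}{551 + 962361 + 1380267} = - \frac{1359853}{64489} - \frac{2644992}{2343179} = - \frac{3356951881775}{151109270531}$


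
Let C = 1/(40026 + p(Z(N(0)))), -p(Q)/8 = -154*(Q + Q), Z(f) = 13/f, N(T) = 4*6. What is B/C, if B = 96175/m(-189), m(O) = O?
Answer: -1704798050/81 ≈ -2.1047e+7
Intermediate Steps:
N(T) = 24
p(Q) = 2464*Q (p(Q) = -(-1232)*(Q + Q) = -(-1232)*2*Q = -(-2464)*Q = 2464*Q)
B = -96175/189 (B = 96175/(-189) = 96175*(-1/189) = -96175/189 ≈ -508.86)
C = 3/124082 (C = 1/(40026 + 2464*(13/24)) = 1/(40026 + 4004/3) = 1/(124082/3) = 3/124082 ≈ 2.4178e-5)
B/C = -96175/(189*3/124082) = -96175/189*124082/3 = -1704798050/81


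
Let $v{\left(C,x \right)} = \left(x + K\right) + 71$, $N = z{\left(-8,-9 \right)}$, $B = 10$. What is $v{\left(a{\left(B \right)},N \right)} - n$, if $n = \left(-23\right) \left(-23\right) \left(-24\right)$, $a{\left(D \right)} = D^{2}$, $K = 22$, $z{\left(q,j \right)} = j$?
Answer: $12780$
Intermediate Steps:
$N = -9$
$v{\left(C,x \right)} = 93 + x$ ($v{\left(C,x \right)} = \left(x + 22\right) + 71 = \left(22 + x\right) + 71 = 93 + x$)
$n = -12696$ ($n = 529 \left(-24\right) = -12696$)
$v{\left(a{\left(B \right)},N \right)} - n = \left(93 - 9\right) - -12696 = 84 + 12696 = 12780$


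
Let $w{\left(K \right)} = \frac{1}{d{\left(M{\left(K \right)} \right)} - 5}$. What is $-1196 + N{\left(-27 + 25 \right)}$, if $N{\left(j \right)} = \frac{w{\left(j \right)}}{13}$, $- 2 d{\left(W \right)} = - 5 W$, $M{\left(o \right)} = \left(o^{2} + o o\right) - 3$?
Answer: $- \frac{233218}{195} \approx -1196.0$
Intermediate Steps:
$M{\left(o \right)} = -3 + 2 o^{2}$ ($M{\left(o \right)} = \left(o^{2} + o^{2}\right) - 3 = 2 o^{2} - 3 = -3 + 2 o^{2}$)
$d{\left(W \right)} = \frac{5 W}{2}$ ($d{\left(W \right)} = - \frac{\left(-5\right) W}{2} = \frac{5 W}{2}$)
$w{\left(K \right)} = \frac{1}{- \frac{25}{2} + 5 K^{2}}$ ($w{\left(K \right)} = \frac{1}{\frac{5 \left(-3 + 2 K^{2}\right)}{2} - 5} = \frac{1}{\left(- \frac{15}{2} + 5 K^{2}\right) - 5} = \frac{1}{- \frac{25}{2} + 5 K^{2}}$)
$N{\left(j \right)} = \frac{2}{65 \left(-5 + 2 j^{2}\right)}$ ($N{\left(j \right)} = \frac{\frac{2}{5} \frac{1}{-5 + 2 j^{2}}}{13} = \frac{2}{5 \left(-5 + 2 j^{2}\right)} \frac{1}{13} = \frac{2}{65 \left(-5 + 2 j^{2}\right)}$)
$-1196 + N{\left(-27 + 25 \right)} = -1196 + \frac{2}{65 \left(-5 + 2 \left(-27 + 25\right)^{2}\right)} = -1196 + \frac{2}{65 \left(-5 + 2 \left(-2\right)^{2}\right)} = -1196 + \frac{2}{65 \left(-5 + 2 \cdot 4\right)} = -1196 + \frac{2}{65 \left(-5 + 8\right)} = -1196 + \frac{2}{65 \cdot 3} = -1196 + \frac{2}{65} \cdot \frac{1}{3} = -1196 + \frac{2}{195} = - \frac{233218}{195}$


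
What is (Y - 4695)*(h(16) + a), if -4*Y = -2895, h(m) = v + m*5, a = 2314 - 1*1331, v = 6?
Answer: -16981065/4 ≈ -4.2453e+6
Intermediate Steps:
a = 983 (a = 2314 - 1331 = 983)
h(m) = 6 + 5*m (h(m) = 6 + m*5 = 6 + 5*m)
Y = 2895/4 (Y = -1/4*(-2895) = 2895/4 ≈ 723.75)
(Y - 4695)*(h(16) + a) = (2895/4 - 4695)*((6 + 5*16) + 983) = -15885*((6 + 80) + 983)/4 = -15885*(86 + 983)/4 = -15885/4*1069 = -16981065/4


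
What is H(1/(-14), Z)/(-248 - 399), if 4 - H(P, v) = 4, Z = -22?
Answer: 0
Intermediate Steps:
H(P, v) = 0 (H(P, v) = 4 - 1*4 = 4 - 4 = 0)
H(1/(-14), Z)/(-248 - 399) = 0/(-248 - 399) = 0/(-647) = 0*(-1/647) = 0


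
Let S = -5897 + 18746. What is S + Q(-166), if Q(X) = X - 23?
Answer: 12660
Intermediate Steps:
Q(X) = -23 + X
S = 12849
S + Q(-166) = 12849 + (-23 - 166) = 12849 - 189 = 12660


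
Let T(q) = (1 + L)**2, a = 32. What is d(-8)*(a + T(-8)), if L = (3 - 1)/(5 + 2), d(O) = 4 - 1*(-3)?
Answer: 1649/7 ≈ 235.57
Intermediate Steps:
d(O) = 7 (d(O) = 4 + 3 = 7)
L = 2/7 ≈ 0.28571
T(q) = 81/49 (T(q) = (1 + 2/7)**2 = (9/7)**2 = 81/49)
d(-8)*(a + T(-8)) = 7*(32 + 81/49) = 7*(1649/49) = 1649/7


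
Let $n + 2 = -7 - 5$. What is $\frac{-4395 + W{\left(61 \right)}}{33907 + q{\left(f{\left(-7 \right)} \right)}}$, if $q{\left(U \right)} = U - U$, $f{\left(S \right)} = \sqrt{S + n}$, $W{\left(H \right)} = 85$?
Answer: $- \frac{4310}{33907} \approx -0.12711$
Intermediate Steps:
$n = -14$ ($n = -2 - 12 = -14$)
$f{\left(S \right)} = \sqrt{-14 + S}$ ($f{\left(S \right)} = \sqrt{S - 14} = \sqrt{-14 + S}$)
$q{\left(U \right)} = 0$
$\frac{-4395 + W{\left(61 \right)}}{33907 + q{\left(f{\left(-7 \right)} \right)}} = \frac{-4395 + 85}{33907 + 0} = - \frac{4310}{33907}$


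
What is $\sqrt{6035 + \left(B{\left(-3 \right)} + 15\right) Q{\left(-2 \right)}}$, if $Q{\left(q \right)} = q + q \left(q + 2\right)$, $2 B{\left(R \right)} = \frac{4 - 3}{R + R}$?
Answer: $\frac{\sqrt{216186}}{6} \approx 77.493$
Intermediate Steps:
$B{\left(R \right)} = \frac{1}{4 R}$ ($B{\left(R \right)} = \frac{\left(4 - 3\right) \frac{1}{R + R}}{2} = \frac{1 \frac{1}{2 R}}{2} = \frac{\frac{1}{2} \frac{1}{R}}{2} = \frac{1}{4 R}$)
$Q{\left(q \right)} = q + q \left(2 + q\right)$
$\sqrt{6035 + \left(B{\left(-3 \right)} + 15\right) Q{\left(-2 \right)}} = \sqrt{6035 + \left(\frac{1}{4 \left(-3\right)} + 15\right) \left(- 2 \left(3 - 2\right)\right)} = \sqrt{6035 + \left(\frac{1}{4} \left(- \frac{1}{3}\right) + 15\right) \left(\left(-2\right) 1\right)} = \sqrt{6035 + \left(- \frac{1}{12} + 15\right) \left(-2\right)} = \sqrt{6035 + \frac{179}{12} \left(-2\right)} = \sqrt{6035 - \frac{179}{6}} = \sqrt{\frac{36031}{6}} = \frac{\sqrt{216186}}{6}$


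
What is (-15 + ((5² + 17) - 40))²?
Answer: 169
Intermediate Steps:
(-15 + ((5² + 17) - 40))² = (-15 + ((25 + 17) - 40))² = (-15 + (42 - 40))² = (-15 + 2)² = (-13)² = 169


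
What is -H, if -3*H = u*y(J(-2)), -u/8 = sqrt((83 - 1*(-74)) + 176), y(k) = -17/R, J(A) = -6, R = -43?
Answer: -136*sqrt(37)/43 ≈ -19.238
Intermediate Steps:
y(k) = 17/43 (y(k) = -17/(-43) = -17*(-1/43) = 17/43)
u = -24*sqrt(37) (u = -8*sqrt((83 - 1*(-74)) + 176) = -8*sqrt((83 + 74) + 176) = -8*sqrt(157 + 176) = -24*sqrt(37) ≈ -145.99)
H = 136*sqrt(37)/43 (H = -(-24*sqrt(37))*17/(3*43) = -(-136)*sqrt(37)/43 = 136*sqrt(37)/43 ≈ 19.238)
-H = -136*sqrt(37)/43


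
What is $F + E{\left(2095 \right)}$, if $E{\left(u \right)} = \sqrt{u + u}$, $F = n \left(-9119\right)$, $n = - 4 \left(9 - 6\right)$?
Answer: $109428 + \sqrt{4190} \approx 1.0949 \cdot 10^{5}$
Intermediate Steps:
$n = -12$ ($n = \left(-4\right) 3 = -12$)
$F = 109428$ ($F = \left(-12\right) \left(-9119\right) = 109428$)
$E{\left(u \right)} = \sqrt{2} \sqrt{u}$ ($E{\left(u \right)} = \sqrt{2 u} = \sqrt{2} \sqrt{u}$)
$F + E{\left(2095 \right)} = 109428 + \sqrt{2} \sqrt{2095} = 109428 + \sqrt{4190}$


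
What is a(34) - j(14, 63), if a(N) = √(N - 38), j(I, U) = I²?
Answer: -196 + 2*I ≈ -196.0 + 2.0*I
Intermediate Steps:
a(N) = √(-38 + N)
a(34) - j(14, 63) = √(-38 + 34) - 1*14² = √(-4) - 1*196 = 2*I - 196 = -196 + 2*I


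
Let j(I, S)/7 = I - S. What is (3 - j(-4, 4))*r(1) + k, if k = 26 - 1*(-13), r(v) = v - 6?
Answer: -256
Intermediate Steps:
r(v) = -6 + v
j(I, S) = -7*S + 7*I (j(I, S) = 7*(I - S) = -7*S + 7*I)
k = 39 (k = 26 + 13 = 39)
(3 - j(-4, 4))*r(1) + k = (3 - (-7*4 + 7*(-4)))*(-6 + 1) + 39 = (3 - (-28 - 28))*(-5) + 39 = (3 - 1*(-56))*(-5) + 39 = (3 + 56)*(-5) + 39 = 59*(-5) + 39 = -295 + 39 = -256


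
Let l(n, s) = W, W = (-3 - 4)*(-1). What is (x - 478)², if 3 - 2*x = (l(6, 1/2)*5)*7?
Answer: 358801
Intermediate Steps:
W = 7 (W = -7*(-1) = 7)
l(n, s) = 7
x = -121 (x = 3/2 - 7*5*7/2 = 3/2 - 35*7/2 = 3/2 - ½*245 = 3/2 - 245/2 = -121)
(x - 478)² = (-121 - 478)² = (-599)² = 358801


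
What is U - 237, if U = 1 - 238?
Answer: -474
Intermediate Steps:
U = -237
U - 237 = -237 - 237 = -474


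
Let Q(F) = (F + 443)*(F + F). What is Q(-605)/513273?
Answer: 65340/171091 ≈ 0.38190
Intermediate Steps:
Q(F) = 2*F*(443 + F) (Q(F) = (443 + F)*(2*F) = 2*F*(443 + F))
Q(-605)/513273 = (2*(-605)*(443 - 605))/513273 = (2*(-605)*(-162))*(1/513273) = 196020*(1/513273) = 65340/171091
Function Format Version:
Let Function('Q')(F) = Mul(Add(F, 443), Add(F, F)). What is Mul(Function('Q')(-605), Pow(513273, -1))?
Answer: Rational(65340, 171091) ≈ 0.38190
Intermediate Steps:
Function('Q')(F) = Mul(2, F, Add(443, F)) (Function('Q')(F) = Mul(Add(443, F), Mul(2, F)) = Mul(2, F, Add(443, F)))
Mul(Function('Q')(-605), Pow(513273, -1)) = Mul(Mul(2, -605, Add(443, -605)), Pow(513273, -1)) = Mul(Mul(2, -605, -162), Rational(1, 513273)) = Mul(196020, Rational(1, 513273)) = Rational(65340, 171091)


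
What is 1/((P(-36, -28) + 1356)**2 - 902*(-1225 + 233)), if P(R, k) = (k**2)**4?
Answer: 1/142734350971273968989648 ≈ 7.0060e-24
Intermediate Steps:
P(R, k) = k**8
1/((P(-36, -28) + 1356)**2 - 902*(-1225 + 233)) = 1/(((-28)**8 + 1356)**2 - 902*(-1225 + 233)) = 1/((377801998336 + 1356)**2 - 902*(-992)) = 1/(377801999692**2 + 894784) = 1/(142734350971273968094864 + 894784) = 1/142734350971273968989648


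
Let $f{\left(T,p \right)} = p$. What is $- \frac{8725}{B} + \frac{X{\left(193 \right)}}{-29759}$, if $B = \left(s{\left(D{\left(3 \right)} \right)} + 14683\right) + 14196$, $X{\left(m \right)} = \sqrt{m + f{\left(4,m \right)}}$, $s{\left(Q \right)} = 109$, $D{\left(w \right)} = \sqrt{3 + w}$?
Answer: $- \frac{8725}{28988} - \frac{\sqrt{386}}{29759} \approx -0.30165$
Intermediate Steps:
$X{\left(m \right)} = \sqrt{2} \sqrt{m}$ ($X{\left(m \right)} = \sqrt{m + m} = \sqrt{2 m} = \sqrt{2} \sqrt{m}$)
$B = 28988$ ($B = \left(109 + 14683\right) + 14196 = 14792 + 14196 = 28988$)
$- \frac{8725}{B} + \frac{X{\left(193 \right)}}{-29759} = - \frac{8725}{28988} + \frac{\sqrt{2} \sqrt{193}}{-29759} = \left(-8725\right) \frac{1}{28988} + \sqrt{386} \left(- \frac{1}{29759}\right) = - \frac{8725}{28988} - \frac{\sqrt{386}}{29759}$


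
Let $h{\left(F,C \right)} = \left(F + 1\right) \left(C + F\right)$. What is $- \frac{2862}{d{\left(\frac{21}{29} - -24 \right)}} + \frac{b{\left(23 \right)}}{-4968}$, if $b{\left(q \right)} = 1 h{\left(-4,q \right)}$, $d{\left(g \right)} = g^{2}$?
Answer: $- \frac{441792029}{94592376} \approx -4.6705$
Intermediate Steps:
$h{\left(F,C \right)} = \left(1 + F\right) \left(C + F\right)$
$b{\left(q \right)} = 12 - 3 q$ ($b{\left(q \right)} = 1 \left(q - 4 + \left(-4\right)^{2} + q \left(-4\right)\right) = 1 \left(q - 4 + 16 - 4 q\right) = 1 \left(12 - 3 q\right) = 12 - 3 q$)
$- \frac{2862}{d{\left(\frac{21}{29} - -24 \right)}} + \frac{b{\left(23 \right)}}{-4968} = - \frac{2862}{\left(\frac{21}{29} - -24\right)^{2}} + \frac{12 - 69}{-4968} = - \frac{2862}{\left(21 \cdot \frac{1}{29} + 24\right)^{2}} + \left(12 - 69\right) \left(- \frac{1}{4968}\right) = - \frac{2862}{\left(\frac{21}{29} + 24\right)^{2}} - - \frac{19}{1656} = - \frac{2862}{\left(\frac{717}{29}\right)^{2}} + \frac{19}{1656} = - \frac{2862}{\frac{514089}{841}} + \frac{19}{1656} = \left(-2862\right) \frac{841}{514089} + \frac{19}{1656} = - \frac{267438}{57121} + \frac{19}{1656} = - \frac{441792029}{94592376}$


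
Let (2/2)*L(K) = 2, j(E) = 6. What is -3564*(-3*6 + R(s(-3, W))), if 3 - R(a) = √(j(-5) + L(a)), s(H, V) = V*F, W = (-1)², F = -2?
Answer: 53460 + 7128*√2 ≈ 63541.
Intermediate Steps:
W = 1
L(K) = 2
s(H, V) = -2*V (s(H, V) = V*(-2) = -2*V)
R(a) = 3 - 2*√2 (R(a) = 3 - √(6 + 2) = 3 - √8 = 3 - 2*√2)
-3564*(-3*6 + R(s(-3, W))) = -3564*(-3*6 + (3 - 2*√2)) = -3564*(-18 + (3 - 2*√2)) = -3564*(-15 - 2*√2) = 53460 + 7128*√2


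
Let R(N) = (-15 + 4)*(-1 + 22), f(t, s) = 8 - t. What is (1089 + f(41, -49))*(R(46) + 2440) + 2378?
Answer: 2335082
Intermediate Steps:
R(N) = -231 (R(N) = -11*21 = -231)
(1089 + f(41, -49))*(R(46) + 2440) + 2378 = (1089 + (8 - 1*41))*(-231 + 2440) + 2378 = (1089 + (8 - 41))*2209 + 2378 = (1089 - 33)*2209 + 2378 = 1056*2209 + 2378 = 2332704 + 2378 = 2335082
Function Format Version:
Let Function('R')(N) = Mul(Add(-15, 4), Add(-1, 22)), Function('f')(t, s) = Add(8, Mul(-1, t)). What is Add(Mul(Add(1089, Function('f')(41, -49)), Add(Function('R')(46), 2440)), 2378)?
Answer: 2335082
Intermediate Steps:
Function('R')(N) = -231 (Function('R')(N) = Mul(-11, 21) = -231)
Add(Mul(Add(1089, Function('f')(41, -49)), Add(Function('R')(46), 2440)), 2378) = Add(Mul(Add(1089, Add(8, Mul(-1, 41))), Add(-231, 2440)), 2378) = Add(Mul(Add(1089, Add(8, -41)), 2209), 2378) = Add(Mul(Add(1089, -33), 2209), 2378) = Add(Mul(1056, 2209), 2378) = Add(2332704, 2378) = 2335082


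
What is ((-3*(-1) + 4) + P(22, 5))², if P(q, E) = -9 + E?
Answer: 9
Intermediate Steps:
((-3*(-1) + 4) + P(22, 5))² = ((-3*(-1) + 4) + (-9 + 5))² = ((3 + 4) - 4)² = (7 - 4)² = 3² = 9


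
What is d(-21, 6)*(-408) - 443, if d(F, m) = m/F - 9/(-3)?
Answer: -10853/7 ≈ -1550.4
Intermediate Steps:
d(F, m) = 3 + m/F (d(F, m) = m/F - 9*(-⅓) = m/F + 3 = 3 + m/F)
d(-21, 6)*(-408) - 443 = (3 + 6/(-21))*(-408) - 443 = (3 + 6*(-1/21))*(-408) - 443 = (3 - 2/7)*(-408) - 443 = (19/7)*(-408) - 443 = -7752/7 - 443 = -10853/7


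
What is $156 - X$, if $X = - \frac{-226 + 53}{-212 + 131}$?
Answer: $\frac{12809}{81} \approx 158.14$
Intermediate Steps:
$X = - \frac{173}{81}$ ($X = - \frac{-173}{-81} = - \frac{\left(-173\right) \left(-1\right)}{81} = \left(-1\right) \frac{173}{81} = - \frac{173}{81} \approx -2.1358$)
$156 - X = 156 - - \frac{173}{81} = 156 + \frac{173}{81} = \frac{12809}{81}$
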